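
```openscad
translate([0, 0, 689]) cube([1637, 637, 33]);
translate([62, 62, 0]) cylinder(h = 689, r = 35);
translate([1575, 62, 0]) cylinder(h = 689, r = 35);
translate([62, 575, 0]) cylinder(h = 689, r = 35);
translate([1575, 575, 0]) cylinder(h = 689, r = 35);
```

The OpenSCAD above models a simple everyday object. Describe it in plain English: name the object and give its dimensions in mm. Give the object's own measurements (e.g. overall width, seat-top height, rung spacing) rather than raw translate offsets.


A table: top 1637 mm (x) × 637 mm (y), 33 mm thick, upper face at z = 722 mm, on four round legs of 70 mm diameter, each leg's bounding box inset 27 mm from the nearest pair of top edges from z = 0 to the bottom of the top.


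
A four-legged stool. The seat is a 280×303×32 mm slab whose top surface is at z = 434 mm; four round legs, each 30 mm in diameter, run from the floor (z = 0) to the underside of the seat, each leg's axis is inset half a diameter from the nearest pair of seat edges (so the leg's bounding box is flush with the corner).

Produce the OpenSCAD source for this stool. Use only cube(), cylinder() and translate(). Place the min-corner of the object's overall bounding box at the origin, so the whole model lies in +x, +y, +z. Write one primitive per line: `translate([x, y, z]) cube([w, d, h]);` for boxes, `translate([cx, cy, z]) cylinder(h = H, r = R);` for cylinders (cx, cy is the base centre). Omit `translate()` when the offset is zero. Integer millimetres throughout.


translate([0, 0, 402]) cube([280, 303, 32]);
translate([15, 15, 0]) cylinder(h = 402, r = 15);
translate([265, 15, 0]) cylinder(h = 402, r = 15);
translate([15, 288, 0]) cylinder(h = 402, r = 15);
translate([265, 288, 0]) cylinder(h = 402, r = 15);


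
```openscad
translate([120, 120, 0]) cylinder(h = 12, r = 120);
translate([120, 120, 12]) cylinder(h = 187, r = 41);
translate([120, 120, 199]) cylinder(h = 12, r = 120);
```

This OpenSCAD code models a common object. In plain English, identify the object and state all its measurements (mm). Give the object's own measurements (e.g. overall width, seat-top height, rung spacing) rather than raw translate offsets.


A spool: two coaxial disc flanges of radius 120 mm and thickness 12 mm, joined by a core cylinder of radius 41 mm and height 187 mm. The lower flange rests on z = 0 and the three cylinders share a vertical axis.


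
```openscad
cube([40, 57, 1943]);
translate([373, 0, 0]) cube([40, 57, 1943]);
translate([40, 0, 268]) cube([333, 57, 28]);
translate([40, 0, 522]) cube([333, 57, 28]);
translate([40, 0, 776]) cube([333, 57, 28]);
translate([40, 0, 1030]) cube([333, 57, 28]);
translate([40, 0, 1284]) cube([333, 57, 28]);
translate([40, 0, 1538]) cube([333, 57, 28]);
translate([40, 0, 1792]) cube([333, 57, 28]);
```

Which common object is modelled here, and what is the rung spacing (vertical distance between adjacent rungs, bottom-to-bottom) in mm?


A ladder. The rung spacing is 254 mm.

Two tall 40×57 posts with 7 short bars between them — a ladder. Adjacent rungs sit at z = 268 and z = 522, so the spacing is 522 − 268 = 254 mm.


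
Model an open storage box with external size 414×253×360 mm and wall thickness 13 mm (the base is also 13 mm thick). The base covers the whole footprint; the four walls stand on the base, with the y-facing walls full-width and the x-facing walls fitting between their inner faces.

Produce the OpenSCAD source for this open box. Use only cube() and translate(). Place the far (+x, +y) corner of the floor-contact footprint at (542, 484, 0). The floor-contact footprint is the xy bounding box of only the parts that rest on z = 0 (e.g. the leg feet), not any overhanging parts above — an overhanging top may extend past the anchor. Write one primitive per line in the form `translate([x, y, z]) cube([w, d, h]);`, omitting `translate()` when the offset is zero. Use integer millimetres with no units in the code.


translate([128, 231, 0]) cube([414, 253, 13]);
translate([128, 231, 13]) cube([414, 13, 347]);
translate([128, 471, 13]) cube([414, 13, 347]);
translate([128, 244, 13]) cube([13, 227, 347]);
translate([529, 244, 13]) cube([13, 227, 347]);


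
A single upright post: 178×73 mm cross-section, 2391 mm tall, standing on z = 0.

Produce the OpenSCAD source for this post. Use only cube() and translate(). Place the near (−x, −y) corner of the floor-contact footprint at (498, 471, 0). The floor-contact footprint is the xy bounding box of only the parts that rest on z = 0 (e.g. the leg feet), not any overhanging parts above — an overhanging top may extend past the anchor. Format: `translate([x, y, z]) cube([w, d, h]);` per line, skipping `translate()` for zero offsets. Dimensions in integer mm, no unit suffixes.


translate([498, 471, 0]) cube([178, 73, 2391]);


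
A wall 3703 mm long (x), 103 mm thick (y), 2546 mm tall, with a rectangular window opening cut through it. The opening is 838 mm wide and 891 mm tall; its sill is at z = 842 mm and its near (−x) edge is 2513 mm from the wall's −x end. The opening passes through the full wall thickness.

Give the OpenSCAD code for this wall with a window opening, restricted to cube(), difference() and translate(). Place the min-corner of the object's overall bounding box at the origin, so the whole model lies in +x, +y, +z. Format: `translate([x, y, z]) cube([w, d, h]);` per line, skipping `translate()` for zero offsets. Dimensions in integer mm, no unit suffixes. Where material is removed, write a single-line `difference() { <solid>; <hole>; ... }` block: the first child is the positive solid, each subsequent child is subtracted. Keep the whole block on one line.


difference() { cube([3703, 103, 2546]); translate([2513, 0, 842]) cube([838, 103, 891]); }


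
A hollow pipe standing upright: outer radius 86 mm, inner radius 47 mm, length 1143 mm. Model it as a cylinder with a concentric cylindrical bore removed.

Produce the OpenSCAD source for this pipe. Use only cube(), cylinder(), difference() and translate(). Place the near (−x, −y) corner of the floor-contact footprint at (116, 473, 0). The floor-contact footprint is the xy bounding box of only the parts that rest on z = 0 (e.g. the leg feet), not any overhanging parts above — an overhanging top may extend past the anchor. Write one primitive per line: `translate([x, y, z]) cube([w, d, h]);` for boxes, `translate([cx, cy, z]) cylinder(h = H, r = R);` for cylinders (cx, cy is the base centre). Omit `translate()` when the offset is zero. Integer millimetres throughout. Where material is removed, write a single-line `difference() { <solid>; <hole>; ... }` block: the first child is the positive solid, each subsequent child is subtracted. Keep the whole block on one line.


difference() { translate([202, 559, 0]) cylinder(h = 1143, r = 86); translate([202, 559, 0]) cylinder(h = 1143, r = 47); }


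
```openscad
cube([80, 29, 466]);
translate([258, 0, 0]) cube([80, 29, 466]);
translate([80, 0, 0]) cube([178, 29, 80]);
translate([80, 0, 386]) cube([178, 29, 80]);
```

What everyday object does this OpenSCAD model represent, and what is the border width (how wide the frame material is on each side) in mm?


A picture frame. The border width is 80 mm.

Four thin pieces enclosing a rectangular opening — a picture frame. The two full-height stiles are 466 mm tall; the top rail sits at z = 386 and is 80 mm tall, so the border above the opening is 466 − 386 = 80 mm, matching the stile x-width.


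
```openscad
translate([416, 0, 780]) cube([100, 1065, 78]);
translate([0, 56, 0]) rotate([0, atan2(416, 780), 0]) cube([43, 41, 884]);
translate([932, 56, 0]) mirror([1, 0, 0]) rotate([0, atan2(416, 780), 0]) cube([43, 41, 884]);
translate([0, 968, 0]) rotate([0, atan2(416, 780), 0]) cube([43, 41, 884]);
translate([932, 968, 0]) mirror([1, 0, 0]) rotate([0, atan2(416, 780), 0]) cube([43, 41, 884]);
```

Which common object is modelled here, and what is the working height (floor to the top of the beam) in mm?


A sawhorse. The overall height is 858 mm.

A beam across two mirrored pairs of raked legs — a sawhorse. The beam's underside is at z = 780 (matching the legs' vertical rise in atan2(416, 780)) and the beam is 78 mm tall, so its top is at 780 + 78 = 858 mm. The raked legs top out at the beam's underside, so that is the highest point.


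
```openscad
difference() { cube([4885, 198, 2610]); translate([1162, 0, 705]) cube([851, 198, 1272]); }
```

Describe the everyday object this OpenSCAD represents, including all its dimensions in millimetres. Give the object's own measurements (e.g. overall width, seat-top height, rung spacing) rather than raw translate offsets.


A wall 4885 mm long (x), 198 mm thick (y), 2610 mm tall, with a rectangular window opening cut through it. The opening is 851 mm wide and 1272 mm tall; its sill is at z = 705 mm and its near (−x) edge is 1162 mm from the wall's −x end. The opening passes through the full wall thickness.


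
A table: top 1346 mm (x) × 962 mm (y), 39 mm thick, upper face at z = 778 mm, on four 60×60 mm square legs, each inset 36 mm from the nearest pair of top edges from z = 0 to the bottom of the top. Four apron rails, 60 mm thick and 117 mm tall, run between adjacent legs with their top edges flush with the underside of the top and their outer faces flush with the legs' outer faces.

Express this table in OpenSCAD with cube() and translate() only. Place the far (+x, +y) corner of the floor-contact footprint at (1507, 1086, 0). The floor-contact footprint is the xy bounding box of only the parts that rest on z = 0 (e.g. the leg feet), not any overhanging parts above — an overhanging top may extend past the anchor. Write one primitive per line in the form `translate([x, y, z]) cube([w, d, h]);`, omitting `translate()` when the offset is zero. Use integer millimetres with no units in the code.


translate([197, 160, 739]) cube([1346, 962, 39]);
translate([233, 196, 0]) cube([60, 60, 739]);
translate([1447, 196, 0]) cube([60, 60, 739]);
translate([233, 1026, 0]) cube([60, 60, 739]);
translate([1447, 1026, 0]) cube([60, 60, 739]);
translate([293, 196, 622]) cube([1154, 60, 117]);
translate([293, 1026, 622]) cube([1154, 60, 117]);
translate([233, 256, 622]) cube([60, 770, 117]);
translate([1447, 256, 622]) cube([60, 770, 117]);


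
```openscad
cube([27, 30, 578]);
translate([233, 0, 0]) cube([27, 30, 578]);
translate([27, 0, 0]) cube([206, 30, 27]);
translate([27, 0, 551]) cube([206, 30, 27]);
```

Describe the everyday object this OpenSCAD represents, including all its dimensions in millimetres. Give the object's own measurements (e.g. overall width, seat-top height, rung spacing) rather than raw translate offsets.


A rectangular picture frame lying in the x–z plane (depth along y). The opening is 206 mm wide (x) by 524 mm tall (z), surrounded by a border 27 mm wide on all four sides. The frame is 30 mm deep and is made of two full-height vertical stiles with two horizontal rails fitted between them.


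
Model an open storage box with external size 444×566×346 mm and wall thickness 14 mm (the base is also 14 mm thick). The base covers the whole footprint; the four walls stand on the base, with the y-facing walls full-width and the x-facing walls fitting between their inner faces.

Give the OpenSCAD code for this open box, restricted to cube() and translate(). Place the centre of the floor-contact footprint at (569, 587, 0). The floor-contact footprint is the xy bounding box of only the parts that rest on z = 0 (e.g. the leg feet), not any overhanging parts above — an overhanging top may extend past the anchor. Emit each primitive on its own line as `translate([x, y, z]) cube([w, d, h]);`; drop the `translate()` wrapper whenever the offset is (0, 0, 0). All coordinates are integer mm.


translate([347, 304, 0]) cube([444, 566, 14]);
translate([347, 304, 14]) cube([444, 14, 332]);
translate([347, 856, 14]) cube([444, 14, 332]);
translate([347, 318, 14]) cube([14, 538, 332]);
translate([777, 318, 14]) cube([14, 538, 332]);


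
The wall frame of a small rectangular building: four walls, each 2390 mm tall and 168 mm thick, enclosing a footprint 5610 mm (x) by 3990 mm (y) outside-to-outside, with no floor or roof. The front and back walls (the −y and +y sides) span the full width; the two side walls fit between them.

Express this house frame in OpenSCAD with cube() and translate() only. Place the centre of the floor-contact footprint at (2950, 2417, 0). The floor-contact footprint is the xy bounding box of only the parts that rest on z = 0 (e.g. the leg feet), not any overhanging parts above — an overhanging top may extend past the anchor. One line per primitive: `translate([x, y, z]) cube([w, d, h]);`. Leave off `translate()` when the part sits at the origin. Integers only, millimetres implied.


translate([145, 422, 0]) cube([5610, 168, 2390]);
translate([145, 4244, 0]) cube([5610, 168, 2390]);
translate([145, 590, 0]) cube([168, 3654, 2390]);
translate([5587, 590, 0]) cube([168, 3654, 2390]);


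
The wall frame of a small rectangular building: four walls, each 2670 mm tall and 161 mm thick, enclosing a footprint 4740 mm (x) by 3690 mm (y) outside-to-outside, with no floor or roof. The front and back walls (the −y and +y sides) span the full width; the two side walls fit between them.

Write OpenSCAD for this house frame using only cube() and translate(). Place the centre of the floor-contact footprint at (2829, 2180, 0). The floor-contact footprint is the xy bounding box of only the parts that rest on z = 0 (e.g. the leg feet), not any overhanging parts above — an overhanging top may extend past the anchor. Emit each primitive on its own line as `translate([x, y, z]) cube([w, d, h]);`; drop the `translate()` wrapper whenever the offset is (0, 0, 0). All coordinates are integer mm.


translate([459, 335, 0]) cube([4740, 161, 2670]);
translate([459, 3864, 0]) cube([4740, 161, 2670]);
translate([459, 496, 0]) cube([161, 3368, 2670]);
translate([5038, 496, 0]) cube([161, 3368, 2670]);


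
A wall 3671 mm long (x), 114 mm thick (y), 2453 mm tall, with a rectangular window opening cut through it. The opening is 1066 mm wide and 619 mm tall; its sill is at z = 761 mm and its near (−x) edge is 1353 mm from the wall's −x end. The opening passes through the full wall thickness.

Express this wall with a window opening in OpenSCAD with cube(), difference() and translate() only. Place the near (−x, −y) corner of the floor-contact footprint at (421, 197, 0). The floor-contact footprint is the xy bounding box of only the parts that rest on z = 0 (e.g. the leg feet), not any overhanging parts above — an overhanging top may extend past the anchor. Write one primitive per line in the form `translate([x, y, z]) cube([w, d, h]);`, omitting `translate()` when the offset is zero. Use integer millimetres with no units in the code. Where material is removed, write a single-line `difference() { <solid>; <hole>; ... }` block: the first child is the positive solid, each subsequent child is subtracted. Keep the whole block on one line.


difference() { translate([421, 197, 0]) cube([3671, 114, 2453]); translate([1774, 197, 761]) cube([1066, 114, 619]); }


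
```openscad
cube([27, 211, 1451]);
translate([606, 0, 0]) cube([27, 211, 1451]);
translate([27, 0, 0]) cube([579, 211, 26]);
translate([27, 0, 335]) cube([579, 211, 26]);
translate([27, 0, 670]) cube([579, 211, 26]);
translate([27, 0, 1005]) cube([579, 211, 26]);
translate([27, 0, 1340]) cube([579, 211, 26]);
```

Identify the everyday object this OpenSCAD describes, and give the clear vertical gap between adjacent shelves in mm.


A bookshelf. The clear shelf gap is 309 mm.

Two tall side panels with 5 horizontal boards between them — a bookshelf. The first two shelf undersides are at z = 0 and z = 335; with shelf thickness 26, the clear gap is 335 − 0 − 26 = 309 mm.


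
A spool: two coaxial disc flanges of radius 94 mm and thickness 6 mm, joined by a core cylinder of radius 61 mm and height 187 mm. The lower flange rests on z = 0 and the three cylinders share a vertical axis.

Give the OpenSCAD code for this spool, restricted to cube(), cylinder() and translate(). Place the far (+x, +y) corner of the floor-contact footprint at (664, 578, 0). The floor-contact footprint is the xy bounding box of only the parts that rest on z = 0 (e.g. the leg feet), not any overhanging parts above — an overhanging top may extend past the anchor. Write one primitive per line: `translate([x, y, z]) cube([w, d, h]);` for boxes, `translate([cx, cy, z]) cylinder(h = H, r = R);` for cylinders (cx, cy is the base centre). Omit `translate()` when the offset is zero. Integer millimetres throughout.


translate([570, 484, 0]) cylinder(h = 6, r = 94);
translate([570, 484, 6]) cylinder(h = 187, r = 61);
translate([570, 484, 193]) cylinder(h = 6, r = 94);


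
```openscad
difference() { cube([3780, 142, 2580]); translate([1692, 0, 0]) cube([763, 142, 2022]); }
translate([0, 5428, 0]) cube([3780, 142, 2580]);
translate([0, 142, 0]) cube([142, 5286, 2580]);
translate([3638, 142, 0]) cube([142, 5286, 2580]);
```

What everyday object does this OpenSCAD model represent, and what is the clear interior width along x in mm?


A single room. The interior width is 3496 mm.

Four walls enclosing a rectangle with a door in the front wall — a room. Outside width 3780 minus two 142 mm walls gives 3496 mm.


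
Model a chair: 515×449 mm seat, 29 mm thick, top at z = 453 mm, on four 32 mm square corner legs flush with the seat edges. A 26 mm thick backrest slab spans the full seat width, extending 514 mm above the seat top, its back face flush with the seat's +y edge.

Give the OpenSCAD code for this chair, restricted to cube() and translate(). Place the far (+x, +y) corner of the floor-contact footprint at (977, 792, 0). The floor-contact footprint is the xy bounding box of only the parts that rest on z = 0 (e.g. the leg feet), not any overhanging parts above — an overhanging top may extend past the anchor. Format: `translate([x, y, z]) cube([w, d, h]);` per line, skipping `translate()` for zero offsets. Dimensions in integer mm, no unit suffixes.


translate([462, 343, 424]) cube([515, 449, 29]);
translate([462, 343, 0]) cube([32, 32, 424]);
translate([945, 343, 0]) cube([32, 32, 424]);
translate([462, 760, 0]) cube([32, 32, 424]);
translate([945, 760, 0]) cube([32, 32, 424]);
translate([462, 766, 453]) cube([515, 26, 514]);


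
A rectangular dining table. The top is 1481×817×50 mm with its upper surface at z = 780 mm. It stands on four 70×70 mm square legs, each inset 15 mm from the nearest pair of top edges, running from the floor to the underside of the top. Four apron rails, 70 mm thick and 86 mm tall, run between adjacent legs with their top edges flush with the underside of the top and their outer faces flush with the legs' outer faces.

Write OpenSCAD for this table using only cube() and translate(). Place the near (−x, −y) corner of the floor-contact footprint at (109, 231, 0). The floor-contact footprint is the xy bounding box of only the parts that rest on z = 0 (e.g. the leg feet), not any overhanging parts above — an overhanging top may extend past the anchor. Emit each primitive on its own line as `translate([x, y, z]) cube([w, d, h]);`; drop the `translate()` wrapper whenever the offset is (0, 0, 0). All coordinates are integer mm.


translate([94, 216, 730]) cube([1481, 817, 50]);
translate([109, 231, 0]) cube([70, 70, 730]);
translate([1490, 231, 0]) cube([70, 70, 730]);
translate([109, 948, 0]) cube([70, 70, 730]);
translate([1490, 948, 0]) cube([70, 70, 730]);
translate([179, 231, 644]) cube([1311, 70, 86]);
translate([179, 948, 644]) cube([1311, 70, 86]);
translate([109, 301, 644]) cube([70, 647, 86]);
translate([1490, 301, 644]) cube([70, 647, 86]);


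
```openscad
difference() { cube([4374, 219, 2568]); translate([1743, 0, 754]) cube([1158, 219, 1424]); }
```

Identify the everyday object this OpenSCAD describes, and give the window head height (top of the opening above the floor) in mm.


A wall with a window opening. The window head height is 2178 mm.

A wall with a rectangular opening subtracted — a window. Sill at z = 754, opening 1424 mm tall, so the head is at 754 + 1424 = 2178 mm.


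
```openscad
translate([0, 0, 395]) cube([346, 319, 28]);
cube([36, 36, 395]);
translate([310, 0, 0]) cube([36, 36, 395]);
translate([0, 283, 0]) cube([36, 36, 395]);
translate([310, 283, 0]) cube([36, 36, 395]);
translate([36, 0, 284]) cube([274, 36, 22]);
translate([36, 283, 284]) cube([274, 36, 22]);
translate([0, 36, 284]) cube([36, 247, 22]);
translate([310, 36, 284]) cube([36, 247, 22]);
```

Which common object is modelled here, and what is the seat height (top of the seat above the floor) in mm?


A stool. The seat height is 423 mm.

A 346×319×28 slab at z = 395 on four corner posts — a stool. The seat top is 395 + 28 = 423 mm.


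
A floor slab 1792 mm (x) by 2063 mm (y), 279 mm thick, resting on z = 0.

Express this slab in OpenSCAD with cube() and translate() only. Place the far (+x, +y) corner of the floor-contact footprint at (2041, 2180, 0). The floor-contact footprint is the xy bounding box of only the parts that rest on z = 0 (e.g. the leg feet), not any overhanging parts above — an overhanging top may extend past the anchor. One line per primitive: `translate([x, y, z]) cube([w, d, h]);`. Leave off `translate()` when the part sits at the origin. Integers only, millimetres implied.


translate([249, 117, 0]) cube([1792, 2063, 279]);


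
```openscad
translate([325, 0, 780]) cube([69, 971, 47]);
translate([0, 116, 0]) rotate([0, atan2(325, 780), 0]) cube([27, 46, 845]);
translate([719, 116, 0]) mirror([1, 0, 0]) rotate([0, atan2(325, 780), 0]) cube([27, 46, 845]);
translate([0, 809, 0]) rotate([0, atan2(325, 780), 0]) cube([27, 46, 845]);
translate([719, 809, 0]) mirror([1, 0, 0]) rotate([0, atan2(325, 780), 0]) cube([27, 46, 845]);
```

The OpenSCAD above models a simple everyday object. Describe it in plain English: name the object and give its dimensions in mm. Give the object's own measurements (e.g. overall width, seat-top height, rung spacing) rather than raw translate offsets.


A sawhorse. A 69×971×47 mm beam (x, y, z) sits on two A-frame leg pairs. Each pair is two raked legs of 27×46 mm section (46 mm along y) splaying symmetrically in x. Each leg rises 780 mm vertically over 325 mm of horizontal reach and is 845 mm long along its own axis. Every leg's outer bottom edge rests on the floor and its outer top edge meets a bottom edge of the beam — the left legs (tilting toward +x) meet the beam's −x bottom edge, the right legs (their mirror images, tilting toward −x) meet its +x bottom edge — so the leg tops tuck under the beam, the beam's underside is 780 mm above the floor, and the feet are 719 mm apart outside-to-outside with the beam centred between them. The two leg pairs are set in 116 mm from either end of the beam.


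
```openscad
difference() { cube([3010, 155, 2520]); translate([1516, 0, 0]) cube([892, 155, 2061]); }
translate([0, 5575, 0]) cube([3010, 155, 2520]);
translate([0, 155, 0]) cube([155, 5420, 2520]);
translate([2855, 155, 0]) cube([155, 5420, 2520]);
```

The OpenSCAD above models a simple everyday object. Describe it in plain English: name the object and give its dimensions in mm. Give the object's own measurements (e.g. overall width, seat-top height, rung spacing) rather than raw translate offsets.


A single room: four walls, each 2520 mm tall and 155 mm thick, enclosing an outside footprint 3010×5730 mm (x × y), no floor or roof. The front and back walls (−y and +y sides) run the full x-width; the side walls fit between their inner faces. A door opening 892 mm wide and 2061 mm tall is cut through the front wall from the floor up, its −x edge 1516 mm from the wall's −x end.


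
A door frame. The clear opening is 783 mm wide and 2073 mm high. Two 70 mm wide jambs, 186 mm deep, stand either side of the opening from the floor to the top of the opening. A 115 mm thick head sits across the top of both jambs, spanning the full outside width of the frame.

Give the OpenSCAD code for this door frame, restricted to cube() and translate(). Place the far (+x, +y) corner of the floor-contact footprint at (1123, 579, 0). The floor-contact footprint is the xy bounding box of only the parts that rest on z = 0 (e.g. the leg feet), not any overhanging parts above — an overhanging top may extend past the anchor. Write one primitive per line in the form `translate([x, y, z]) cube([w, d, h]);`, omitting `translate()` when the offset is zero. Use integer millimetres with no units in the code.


translate([200, 393, 0]) cube([70, 186, 2073]);
translate([1053, 393, 0]) cube([70, 186, 2073]);
translate([200, 393, 2073]) cube([923, 186, 115]);


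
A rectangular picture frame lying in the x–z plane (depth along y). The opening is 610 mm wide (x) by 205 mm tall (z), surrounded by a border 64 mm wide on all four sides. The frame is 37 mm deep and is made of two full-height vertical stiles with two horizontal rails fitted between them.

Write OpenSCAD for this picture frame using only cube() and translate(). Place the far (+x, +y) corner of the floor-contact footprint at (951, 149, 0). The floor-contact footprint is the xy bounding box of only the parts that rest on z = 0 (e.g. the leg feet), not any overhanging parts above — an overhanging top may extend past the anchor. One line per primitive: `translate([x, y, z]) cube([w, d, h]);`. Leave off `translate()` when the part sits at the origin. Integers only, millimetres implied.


translate([213, 112, 0]) cube([64, 37, 333]);
translate([887, 112, 0]) cube([64, 37, 333]);
translate([277, 112, 0]) cube([610, 37, 64]);
translate([277, 112, 269]) cube([610, 37, 64]);


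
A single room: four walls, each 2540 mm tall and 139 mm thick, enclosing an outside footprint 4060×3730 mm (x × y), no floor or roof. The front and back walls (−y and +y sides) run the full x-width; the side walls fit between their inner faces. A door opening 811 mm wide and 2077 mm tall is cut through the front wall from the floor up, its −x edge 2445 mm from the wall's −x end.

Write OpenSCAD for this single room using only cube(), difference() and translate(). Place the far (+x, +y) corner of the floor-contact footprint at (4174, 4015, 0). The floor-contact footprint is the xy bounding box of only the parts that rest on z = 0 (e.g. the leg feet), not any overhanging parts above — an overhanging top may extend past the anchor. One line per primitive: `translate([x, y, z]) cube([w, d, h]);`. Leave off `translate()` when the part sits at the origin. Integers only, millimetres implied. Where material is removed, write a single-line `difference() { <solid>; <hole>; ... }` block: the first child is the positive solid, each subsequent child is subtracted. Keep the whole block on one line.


difference() { translate([114, 285, 0]) cube([4060, 139, 2540]); translate([2559, 285, 0]) cube([811, 139, 2077]); }
translate([114, 3876, 0]) cube([4060, 139, 2540]);
translate([114, 424, 0]) cube([139, 3452, 2540]);
translate([4035, 424, 0]) cube([139, 3452, 2540]);


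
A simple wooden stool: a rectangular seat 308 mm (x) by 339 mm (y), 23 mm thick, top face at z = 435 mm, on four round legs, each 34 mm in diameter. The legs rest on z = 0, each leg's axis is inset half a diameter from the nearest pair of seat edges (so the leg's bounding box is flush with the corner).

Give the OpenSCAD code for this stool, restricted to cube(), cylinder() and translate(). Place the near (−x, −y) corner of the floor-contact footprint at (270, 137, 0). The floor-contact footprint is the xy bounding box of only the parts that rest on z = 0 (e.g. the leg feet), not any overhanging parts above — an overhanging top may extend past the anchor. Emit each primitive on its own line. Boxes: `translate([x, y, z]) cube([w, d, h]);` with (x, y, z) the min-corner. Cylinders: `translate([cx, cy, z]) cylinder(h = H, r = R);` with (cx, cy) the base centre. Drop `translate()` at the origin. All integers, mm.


translate([270, 137, 412]) cube([308, 339, 23]);
translate([287, 154, 0]) cylinder(h = 412, r = 17);
translate([561, 154, 0]) cylinder(h = 412, r = 17);
translate([287, 459, 0]) cylinder(h = 412, r = 17);
translate([561, 459, 0]) cylinder(h = 412, r = 17);


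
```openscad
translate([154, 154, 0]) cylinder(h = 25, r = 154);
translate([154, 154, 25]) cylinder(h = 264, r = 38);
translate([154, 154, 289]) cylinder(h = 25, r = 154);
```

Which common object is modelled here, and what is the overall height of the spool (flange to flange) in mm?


A spool. The overall height is 314 mm.

Three coaxial cylinders, large–small–large — a spool. Two 25 mm flanges and a 264 mm core give 25 + 264 + 25 = 314 mm.


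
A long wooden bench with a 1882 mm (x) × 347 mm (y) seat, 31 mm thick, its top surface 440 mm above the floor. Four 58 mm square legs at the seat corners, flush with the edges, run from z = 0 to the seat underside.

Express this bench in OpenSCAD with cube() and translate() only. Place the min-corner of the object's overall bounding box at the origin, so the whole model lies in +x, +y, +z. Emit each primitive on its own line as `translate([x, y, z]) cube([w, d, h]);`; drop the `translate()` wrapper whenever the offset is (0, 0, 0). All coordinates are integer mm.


translate([0, 0, 409]) cube([1882, 347, 31]);
cube([58, 58, 409]);
translate([0, 289, 0]) cube([58, 58, 409]);
translate([1824, 0, 0]) cube([58, 58, 409]);
translate([1824, 289, 0]) cube([58, 58, 409]);


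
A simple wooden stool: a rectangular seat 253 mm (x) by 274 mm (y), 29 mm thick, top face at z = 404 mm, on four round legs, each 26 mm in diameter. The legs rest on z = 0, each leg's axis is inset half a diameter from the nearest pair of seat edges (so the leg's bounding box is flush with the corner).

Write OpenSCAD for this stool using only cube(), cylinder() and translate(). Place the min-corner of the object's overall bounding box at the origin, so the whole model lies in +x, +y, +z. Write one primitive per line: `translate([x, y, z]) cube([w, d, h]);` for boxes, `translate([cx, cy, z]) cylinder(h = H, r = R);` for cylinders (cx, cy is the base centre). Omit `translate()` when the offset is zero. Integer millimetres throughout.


translate([0, 0, 375]) cube([253, 274, 29]);
translate([13, 13, 0]) cylinder(h = 375, r = 13);
translate([240, 13, 0]) cylinder(h = 375, r = 13);
translate([13, 261, 0]) cylinder(h = 375, r = 13);
translate([240, 261, 0]) cylinder(h = 375, r = 13);


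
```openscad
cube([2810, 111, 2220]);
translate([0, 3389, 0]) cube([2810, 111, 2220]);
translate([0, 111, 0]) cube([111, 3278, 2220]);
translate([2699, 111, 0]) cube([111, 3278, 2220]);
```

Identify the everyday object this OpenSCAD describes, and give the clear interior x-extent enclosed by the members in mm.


A house (or room) frame. The interior width is 2588 mm.

Four 2220 mm walls enclosing a rectangle with no floor or roof — a room or house frame. Outside width is 2810 mm and wall thickness is 111 mm, so the interior width is 2810 − 2 × 111 = 2588 mm.


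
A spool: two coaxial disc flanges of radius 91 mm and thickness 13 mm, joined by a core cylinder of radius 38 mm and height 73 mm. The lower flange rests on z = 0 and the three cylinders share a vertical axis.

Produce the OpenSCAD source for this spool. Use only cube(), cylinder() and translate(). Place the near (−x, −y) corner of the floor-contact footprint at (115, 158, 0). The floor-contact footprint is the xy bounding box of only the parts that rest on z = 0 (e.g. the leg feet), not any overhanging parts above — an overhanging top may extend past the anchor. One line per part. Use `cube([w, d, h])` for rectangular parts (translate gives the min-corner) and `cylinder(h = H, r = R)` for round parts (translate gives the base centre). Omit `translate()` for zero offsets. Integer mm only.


translate([206, 249, 0]) cylinder(h = 13, r = 91);
translate([206, 249, 13]) cylinder(h = 73, r = 38);
translate([206, 249, 86]) cylinder(h = 13, r = 91);


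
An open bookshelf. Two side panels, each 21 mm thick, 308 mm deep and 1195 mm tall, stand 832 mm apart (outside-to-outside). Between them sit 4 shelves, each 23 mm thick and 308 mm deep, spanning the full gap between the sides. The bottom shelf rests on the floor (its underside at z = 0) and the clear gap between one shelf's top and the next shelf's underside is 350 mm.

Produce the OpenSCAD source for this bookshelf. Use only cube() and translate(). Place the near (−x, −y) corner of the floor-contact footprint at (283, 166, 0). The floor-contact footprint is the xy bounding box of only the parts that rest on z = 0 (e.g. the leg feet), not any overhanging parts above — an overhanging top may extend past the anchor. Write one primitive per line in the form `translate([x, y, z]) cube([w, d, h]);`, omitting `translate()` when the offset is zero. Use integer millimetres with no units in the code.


translate([283, 166, 0]) cube([21, 308, 1195]);
translate([1094, 166, 0]) cube([21, 308, 1195]);
translate([304, 166, 0]) cube([790, 308, 23]);
translate([304, 166, 373]) cube([790, 308, 23]);
translate([304, 166, 746]) cube([790, 308, 23]);
translate([304, 166, 1119]) cube([790, 308, 23]);


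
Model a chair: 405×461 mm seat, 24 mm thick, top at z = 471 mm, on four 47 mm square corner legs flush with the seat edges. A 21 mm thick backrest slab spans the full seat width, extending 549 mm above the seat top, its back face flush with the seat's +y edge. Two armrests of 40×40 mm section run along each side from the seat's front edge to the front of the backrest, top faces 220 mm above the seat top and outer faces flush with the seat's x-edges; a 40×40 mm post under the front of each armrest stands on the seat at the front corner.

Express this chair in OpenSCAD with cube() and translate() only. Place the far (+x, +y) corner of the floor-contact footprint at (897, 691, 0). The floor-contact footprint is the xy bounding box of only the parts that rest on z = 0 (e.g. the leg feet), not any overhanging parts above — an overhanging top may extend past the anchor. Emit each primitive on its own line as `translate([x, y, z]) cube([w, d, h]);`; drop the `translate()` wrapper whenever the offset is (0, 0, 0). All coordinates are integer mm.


// leg_h = 471 - 24 = 447
// arm post h = 220 - 40 = 180
translate([492, 230, 447]) cube([405, 461, 24]);
translate([492, 230, 0]) cube([47, 47, 447]);
translate([850, 230, 0]) cube([47, 47, 447]);
translate([492, 644, 0]) cube([47, 47, 447]);
translate([850, 644, 0]) cube([47, 47, 447]);
translate([492, 670, 471]) cube([405, 21, 549]);
translate([492, 230, 651]) cube([40, 440, 40]);
translate([857, 230, 651]) cube([40, 440, 40]);
translate([492, 230, 471]) cube([40, 40, 180]);
translate([857, 230, 471]) cube([40, 40, 180]);


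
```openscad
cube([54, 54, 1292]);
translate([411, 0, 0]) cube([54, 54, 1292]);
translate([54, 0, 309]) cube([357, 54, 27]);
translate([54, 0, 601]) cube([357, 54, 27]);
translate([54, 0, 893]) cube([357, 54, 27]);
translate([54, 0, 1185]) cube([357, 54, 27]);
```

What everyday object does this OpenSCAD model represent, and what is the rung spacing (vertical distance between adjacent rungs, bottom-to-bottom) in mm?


A ladder. The rung spacing is 292 mm.

Two tall 54×54 posts with 4 short bars between them — a ladder. Adjacent rungs sit at z = 309 and z = 601, so the spacing is 601 − 309 = 292 mm.


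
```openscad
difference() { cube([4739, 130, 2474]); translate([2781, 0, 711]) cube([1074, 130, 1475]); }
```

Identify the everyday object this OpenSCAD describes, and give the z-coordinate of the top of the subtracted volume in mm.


A wall with a window opening. The window head height is 2186 mm.

A wall with a rectangular opening subtracted — a window. Sill at z = 711, opening 1475 mm tall, so the head is at 711 + 1475 = 2186 mm.


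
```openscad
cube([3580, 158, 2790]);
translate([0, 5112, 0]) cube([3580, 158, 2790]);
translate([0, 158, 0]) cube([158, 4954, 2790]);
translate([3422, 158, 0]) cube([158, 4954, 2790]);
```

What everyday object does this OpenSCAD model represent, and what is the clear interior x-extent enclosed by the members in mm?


A house (or room) frame. The interior width is 3264 mm.

Four 2790 mm walls enclosing a rectangle with no floor or roof — a room or house frame. Outside width is 3580 mm and wall thickness is 158 mm, so the interior width is 3580 − 2 × 158 = 3264 mm.


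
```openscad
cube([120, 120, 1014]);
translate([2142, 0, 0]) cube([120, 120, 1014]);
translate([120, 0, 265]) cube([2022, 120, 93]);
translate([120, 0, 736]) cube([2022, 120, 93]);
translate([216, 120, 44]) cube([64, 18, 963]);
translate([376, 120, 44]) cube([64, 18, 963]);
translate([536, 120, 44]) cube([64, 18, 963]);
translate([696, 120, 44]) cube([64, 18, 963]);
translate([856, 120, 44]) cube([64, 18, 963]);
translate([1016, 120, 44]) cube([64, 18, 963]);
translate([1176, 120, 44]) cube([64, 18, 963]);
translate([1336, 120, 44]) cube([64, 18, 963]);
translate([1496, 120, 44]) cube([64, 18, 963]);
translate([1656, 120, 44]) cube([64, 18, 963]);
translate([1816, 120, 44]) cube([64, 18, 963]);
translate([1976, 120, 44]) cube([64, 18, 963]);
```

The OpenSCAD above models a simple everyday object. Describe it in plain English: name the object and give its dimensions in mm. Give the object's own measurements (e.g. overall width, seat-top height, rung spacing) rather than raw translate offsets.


A fence section. Two 120×120 mm posts, 1014 mm tall, stand on the floor with a clear span of 2022 mm between their inner faces. Two horizontal rails of 120×93 mm section span the gap between the posts with their undersides at z = 265 mm and z = 736 mm, flush with the posts' −y face. 12 pickets, each 64 mm wide, 18 mm thick and 963 mm tall, are fixed to the +y face of the rails with their bottoms at z = 44 mm, spaced across the span with a 96 mm gap after the −x post and between neighbouring pickets, with 102 mm left before the +x post.


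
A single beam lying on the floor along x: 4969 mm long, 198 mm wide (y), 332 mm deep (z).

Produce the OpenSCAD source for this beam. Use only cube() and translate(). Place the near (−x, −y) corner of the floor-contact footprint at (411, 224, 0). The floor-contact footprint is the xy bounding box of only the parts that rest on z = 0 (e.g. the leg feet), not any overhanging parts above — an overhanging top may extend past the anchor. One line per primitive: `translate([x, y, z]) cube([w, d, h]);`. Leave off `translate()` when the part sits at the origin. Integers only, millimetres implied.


translate([411, 224, 0]) cube([4969, 198, 332]);


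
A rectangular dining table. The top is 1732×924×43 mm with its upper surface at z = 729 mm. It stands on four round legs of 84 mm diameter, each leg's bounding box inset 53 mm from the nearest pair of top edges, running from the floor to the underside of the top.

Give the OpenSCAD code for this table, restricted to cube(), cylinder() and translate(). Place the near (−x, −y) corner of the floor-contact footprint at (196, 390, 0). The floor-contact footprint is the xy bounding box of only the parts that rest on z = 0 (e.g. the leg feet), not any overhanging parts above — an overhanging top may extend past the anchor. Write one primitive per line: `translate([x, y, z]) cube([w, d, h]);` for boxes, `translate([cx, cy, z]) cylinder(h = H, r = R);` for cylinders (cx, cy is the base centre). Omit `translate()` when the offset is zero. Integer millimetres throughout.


translate([143, 337, 686]) cube([1732, 924, 43]);
translate([238, 432, 0]) cylinder(h = 686, r = 42);
translate([1780, 432, 0]) cylinder(h = 686, r = 42);
translate([238, 1166, 0]) cylinder(h = 686, r = 42);
translate([1780, 1166, 0]) cylinder(h = 686, r = 42);


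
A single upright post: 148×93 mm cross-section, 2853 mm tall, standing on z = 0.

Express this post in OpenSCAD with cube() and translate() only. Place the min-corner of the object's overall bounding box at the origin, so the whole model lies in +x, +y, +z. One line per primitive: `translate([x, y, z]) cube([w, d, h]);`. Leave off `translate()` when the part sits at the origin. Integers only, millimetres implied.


cube([148, 93, 2853]);
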